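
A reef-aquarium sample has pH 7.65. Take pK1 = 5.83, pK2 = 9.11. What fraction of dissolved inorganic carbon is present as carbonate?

α₂ = 1 / (1 + [H⁺]/K2 + [H⁺]²/(K1K2)) = 1 / (1 + 10^+1.46 + 10^-0.36)
   = 1 / (1 + 28.840 + 0.43652) = 1/30.277 = 0.03303

α₂ = 0.0330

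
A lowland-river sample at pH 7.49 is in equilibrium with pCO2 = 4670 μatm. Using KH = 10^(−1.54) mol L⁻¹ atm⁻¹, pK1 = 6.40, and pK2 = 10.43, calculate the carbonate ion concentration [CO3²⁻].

[CO3²⁻] = 1.90 μmol/L

[CO2*] = KH · pCO2 = 10^(−1.54) × 4670×10^-6 = 1.347×10^-4 mol/L
α₀ = 1/(1 + K1/[H⁺] + K1K2/[H⁺]²) = 1/(1 + 10^+1.09 + 10^-1.85) = 0.07509
DIC = [CO2*]/α₀ = 1.347×10^-4 / 0.07509 = 1.794 mmol/L
[CO3²⁻] = α₂·DIC; α₂ = 0.001061, so [CO3²⁻] = 0.001061 × 1.794 = 0.00190 mmol/L = 1.90 μmol/L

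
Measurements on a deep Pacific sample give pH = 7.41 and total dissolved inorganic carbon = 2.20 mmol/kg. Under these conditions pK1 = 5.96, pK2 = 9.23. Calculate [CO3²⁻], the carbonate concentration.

α₂ = 1 / (1 + [H⁺]/K2 + [H⁺]²/(K1K2)) = 1 / (1 + 10^+1.82 + 10^+0.37)
   = 1 / (1 + 66.069 + 2.3442) = 1/69.414 = 0.01441
[CO3²⁻] = α₂ × DIC = 0.01441 × 2.20 = 0.0317 mmol/kg

[CO3²⁻] = 0.0317 mmol/kg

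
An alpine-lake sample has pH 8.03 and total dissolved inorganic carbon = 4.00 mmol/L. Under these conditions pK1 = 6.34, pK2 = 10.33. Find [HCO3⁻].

[HCO3⁻] = 3.90 mmol/L

α₁ = 1 / (1 + [H⁺]/K1 + K2/[H⁺]) = 1 / (1 + 10^-1.69 + 10^-2.30)
   = 1 / (1 + 0.020417 + 0.0050119) = 1/1.0254 = 0.9752
[HCO3⁻] = α₁ × DIC = 0.9752 × 4.00 = 3.90 mmol/L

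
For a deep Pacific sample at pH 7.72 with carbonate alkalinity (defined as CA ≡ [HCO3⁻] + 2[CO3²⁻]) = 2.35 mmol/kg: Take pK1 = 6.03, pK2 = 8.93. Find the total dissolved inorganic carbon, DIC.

DIC = 2.26 mmol/kg

CA = [HCO3⁻] + 2[CO3²⁻] = (α₁ + 2α₂)·DIC
At pH 7.72: [H⁺]/K1 = 10^-1.69 = 0.020417, K2/[H⁺] = 10^-1.21 = 0.061660
α₁ = 1/(1 + 0.020417 + 0.061660) = 1/1.0821 = 0.9241; α₂ = α₁·K2/[H⁺] = 0.05698
α₁ + 2α₂ = 1.0381
DIC = CA / (α₁ + 2α₂) = 2.35 / 1.0381 = 2.26 mmol/kg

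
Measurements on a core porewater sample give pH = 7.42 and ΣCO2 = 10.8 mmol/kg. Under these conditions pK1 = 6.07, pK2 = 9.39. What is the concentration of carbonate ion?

[CO3²⁻] = 0.110 mmol/kg

α₂ = 1 / (1 + [H⁺]/K2 + [H⁺]²/(K1K2)) = 1 / (1 + 10^+1.97 + 10^+0.62)
   = 1 / (1 + 93.325 + 4.1687) = 1/98.494 = 0.01015
[CO3²⁻] = α₂ × DIC = 0.01015 × 10.8 = 0.110 mmol/kg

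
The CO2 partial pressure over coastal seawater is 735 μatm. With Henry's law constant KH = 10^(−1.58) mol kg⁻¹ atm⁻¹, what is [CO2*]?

[CO2*] = 19.3 μmol/kg

KH = 10^(−1.58) = 2.630×10^-2 mol kg⁻¹ atm⁻¹
[CO2*] = KH · pCO2 = 2.630×10^-2 × 735×10^-6 atm = 1.93×10^-5 mol/kg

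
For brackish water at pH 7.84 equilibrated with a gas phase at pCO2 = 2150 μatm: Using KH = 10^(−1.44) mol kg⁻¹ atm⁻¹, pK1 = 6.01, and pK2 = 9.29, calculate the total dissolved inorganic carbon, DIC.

DIC = 5.54 mmol/kg

[CO2*] = KH · pCO2 = 10^(−1.44) × 2150×10^-6 = 7.806×10^-5 mol/kg
α₀ = 1/(1 + K1/[H⁺] + K1K2/[H⁺]²) = 1/(1 + 10^+1.83 + 10^+0.38) = 0.01408
DIC = [CO2*]/α₀ = 7.806×10^-5 / 0.01408 = 5.54 mmol/kg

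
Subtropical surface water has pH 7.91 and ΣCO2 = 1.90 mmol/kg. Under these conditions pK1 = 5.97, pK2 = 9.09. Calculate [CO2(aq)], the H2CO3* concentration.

α₀ = 1 / (1 + K1/[H⁺] + K1K2/[H⁺]²) = 1 / (1 + 10^+1.94 + 10^+0.76)
   = 1 / (1 + 87.096 + 5.7544) = 1/93.851 = 0.01066
[CO2*] = α₀ × DIC = 0.01066 × 1.90 = 0.0202 mmol/kg

[CO2*] = 0.0202 mmol/kg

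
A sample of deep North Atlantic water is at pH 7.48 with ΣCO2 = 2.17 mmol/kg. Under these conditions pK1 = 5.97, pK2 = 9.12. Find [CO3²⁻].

[CO3²⁻] = 0.0472 mmol/kg

α₂ = 1 / (1 + [H⁺]/K2 + [H⁺]²/(K1K2)) = 1 / (1 + 10^+1.64 + 10^+0.13)
   = 1 / (1 + 43.652 + 1.3490) = 1/46.001 = 0.02174
[CO3²⁻] = α₂ × DIC = 0.02174 × 2.17 = 0.0472 mmol/kg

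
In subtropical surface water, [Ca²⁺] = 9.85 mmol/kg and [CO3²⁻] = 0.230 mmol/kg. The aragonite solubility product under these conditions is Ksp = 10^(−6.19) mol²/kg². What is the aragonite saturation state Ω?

Ω = 3.51

Ksp = 10^(−6.19) = 6.457×10^-7
Ω = [Ca²⁺][CO3²⁻]/Ksp = (9.85×10^-3)(0.230×10^-3) / 6.457×10^-7 = 3.51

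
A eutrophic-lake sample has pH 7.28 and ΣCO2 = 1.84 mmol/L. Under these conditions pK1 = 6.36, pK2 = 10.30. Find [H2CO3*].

α₀ = 1 / (1 + K1/[H⁺] + K1K2/[H⁺]²) = 1 / (1 + 10^+0.92 + 10^-2.10)
   = 1 / (1 + 8.3176 + 0.0079433) = 1/9.3256 = 0.1072
[CO2*] = α₀ × DIC = 0.1072 × 1.84 = 0.197 mmol/L

[CO2*] = 0.197 mmol/L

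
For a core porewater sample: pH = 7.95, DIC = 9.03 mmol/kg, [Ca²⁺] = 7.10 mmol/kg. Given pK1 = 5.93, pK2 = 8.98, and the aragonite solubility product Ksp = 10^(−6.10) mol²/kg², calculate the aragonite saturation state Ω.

α₂ = 1 / (1 + [H⁺]/K2 + [H⁺]²/(K1K2)) = 1 / (1 + 10^+1.03 + 10^-0.99)
   = 1 / (1 + 10.715 + 0.10233) = 1/11.818 = 0.08462
[CO3²⁻] = α₂ × DIC = 0.08462 × 9.03 = 0.7641 mmol/kg
Ksp = 10^(−6.10) = 7.943×10^-7
Ω = [Ca²⁺][CO3²⁻]/Ksp = (7.10×10^-3)(7.641×10^-4) / 7.943×10^-7 = 6.83

Ω = 6.83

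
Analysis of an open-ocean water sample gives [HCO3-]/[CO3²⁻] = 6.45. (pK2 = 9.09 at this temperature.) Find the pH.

pH = 8.28

From K2 = [H⁺][CO3²⁻]/[HCO3-]:  pH = pK2 − log₁₀([HCO3-]/[CO3²⁻])
log₁₀(6.45) = +0.810
pH = 9.09 − (+0.810) = 8.28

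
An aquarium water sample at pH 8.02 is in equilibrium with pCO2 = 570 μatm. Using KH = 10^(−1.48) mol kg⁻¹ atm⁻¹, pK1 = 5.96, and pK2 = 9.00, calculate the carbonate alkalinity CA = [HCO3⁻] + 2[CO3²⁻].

CA = 2.62 mmol/kg

[CO2*] = KH · pCO2 = 10^(−1.48) × 570×10^-6 = 1.887×10^-5 mol/kg
α₀ = 1/(1 + K1/[H⁺] + K1K2/[H⁺]²) = 1/(1 + 10^+2.06 + 10^+1.08) = 0.007822
DIC = [CO2*]/α₀ = 1.887×10^-5 / 0.007822 = 2.413 mmol/kg
CA = (α₁ + 2α₂)·DIC = (0.8981 + 2×0.09405) × 2.413 = 2.62 mmol/kg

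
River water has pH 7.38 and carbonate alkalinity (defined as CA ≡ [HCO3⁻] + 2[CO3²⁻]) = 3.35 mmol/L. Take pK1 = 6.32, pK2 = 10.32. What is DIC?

CA = [HCO3⁻] + 2[CO3²⁻] = (α₁ + 2α₂)·DIC
At pH 7.38: [H⁺]/K1 = 10^-1.06 = 0.087096, K2/[H⁺] = 10^-2.94 = 0.0011482
α₁ = 1/(1 + 0.087096 + 0.0011482) = 1/1.0882 = 0.9189; α₂ = α₁·K2/[H⁺] = 0.001055
α₁ + 2α₂ = 0.9210
DIC = CA / (α₁ + 2α₂) = 3.35 / 0.9210 = 3.64 mmol/L

DIC = 3.64 mmol/L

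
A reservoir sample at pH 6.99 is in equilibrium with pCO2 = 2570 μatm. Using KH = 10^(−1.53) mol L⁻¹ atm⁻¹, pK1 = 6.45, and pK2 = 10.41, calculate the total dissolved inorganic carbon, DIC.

DIC = 0.339 mmol/L

[CO2*] = KH · pCO2 = 10^(−1.53) × 2570×10^-6 = 7.585×10^-5 mol/L
α₀ = 1/(1 + K1/[H⁺] + K1K2/[H⁺]²) = 1/(1 + 10^+0.54 + 10^-2.88) = 0.2238
DIC = [CO2*]/α₀ = 7.585×10^-5 / 0.2238 = 0.339 mmol/L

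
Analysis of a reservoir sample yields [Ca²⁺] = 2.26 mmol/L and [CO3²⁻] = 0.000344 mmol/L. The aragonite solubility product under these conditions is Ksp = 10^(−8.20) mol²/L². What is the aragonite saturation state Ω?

Ω = 0.123

Ksp = 10^(−8.20) = 6.310×10^-9
Ω = [Ca²⁺][CO3²⁻]/Ksp = (2.26×10^-3)(0.000344×10^-3) / 6.310×10^-9 = 0.123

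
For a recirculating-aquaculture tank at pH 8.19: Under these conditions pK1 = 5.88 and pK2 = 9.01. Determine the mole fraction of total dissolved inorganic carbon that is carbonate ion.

α₂ = 1 / (1 + [H⁺]/K2 + [H⁺]²/(K1K2)) = 1 / (1 + 10^+0.82 + 10^-1.49)
   = 1 / (1 + 6.6069 + 0.032359) = 1/7.6393 = 0.1309

α₂ = 0.131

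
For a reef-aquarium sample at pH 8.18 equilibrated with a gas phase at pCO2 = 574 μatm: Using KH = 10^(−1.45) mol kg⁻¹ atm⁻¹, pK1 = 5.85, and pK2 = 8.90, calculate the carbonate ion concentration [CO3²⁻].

[CO2*] = KH · pCO2 = 10^(−1.45) × 574×10^-6 = 2.037×10^-5 mol/kg
α₀ = 1/(1 + K1/[H⁺] + K1K2/[H⁺]²) = 1/(1 + 10^+2.33 + 10^+1.61) = 0.003913
DIC = [CO2*]/α₀ = 2.037×10^-5 / 0.003913 = 5.204 mmol/kg
[CO3²⁻] = α₂·DIC; α₂ = 0.1594, so [CO3²⁻] = 0.1594 × 5.204 = 0.830 mmol/kg

[CO3²⁻] = 0.830 mmol/kg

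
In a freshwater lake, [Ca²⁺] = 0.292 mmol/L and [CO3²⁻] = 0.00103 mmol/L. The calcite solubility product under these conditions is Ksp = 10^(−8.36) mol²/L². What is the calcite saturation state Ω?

Ω = 0.0689

Ksp = 10^(−8.36) = 4.365×10^-9
Ω = [Ca²⁺][CO3²⁻]/Ksp = (0.292×10^-3)(0.00103×10^-3) / 4.365×10^-9 = 0.0689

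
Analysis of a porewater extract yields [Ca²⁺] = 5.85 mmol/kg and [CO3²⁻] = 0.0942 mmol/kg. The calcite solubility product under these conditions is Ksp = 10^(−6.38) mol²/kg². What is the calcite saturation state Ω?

Ω = 1.32

Ksp = 10^(−6.38) = 4.169×10^-7
Ω = [Ca²⁺][CO3²⁻]/Ksp = (5.85×10^-3)(0.0942×10^-3) / 4.169×10^-7 = 1.32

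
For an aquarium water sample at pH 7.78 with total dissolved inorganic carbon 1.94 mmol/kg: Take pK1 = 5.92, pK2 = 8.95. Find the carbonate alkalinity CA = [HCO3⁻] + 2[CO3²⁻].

CA = [HCO3⁻] + 2[CO3²⁻] = (α₁ + 2α₂)·DIC
At pH 7.78: [H⁺]/K1 = 10^-1.86 = 0.013804, K2/[H⁺] = 10^-1.17 = 0.067608
α₁ = 1/(1 + 0.013804 + 0.067608) = 1/1.0814 = 0.9247; α₂ = α₁·K2/[H⁺] = 0.06252
α₁ + 2α₂ = 1.0498
CA = 1.0498 × 1.94 = 2.04 mmol/kg

CA = 2.04 mmol/kg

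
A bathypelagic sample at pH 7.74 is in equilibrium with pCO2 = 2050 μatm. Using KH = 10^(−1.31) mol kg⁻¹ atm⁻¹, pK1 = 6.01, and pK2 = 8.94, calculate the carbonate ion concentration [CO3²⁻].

[CO3²⁻] = 0.340 mmol/kg

[CO2*] = KH · pCO2 = 10^(−1.31) × 2050×10^-6 = 1.004×10^-4 mol/kg
α₀ = 1/(1 + K1/[H⁺] + K1K2/[H⁺]²) = 1/(1 + 10^+1.73 + 10^+0.53) = 0.01721
DIC = [CO2*]/α₀ = 1.004×10^-4 / 0.01721 = 5.833 mmol/kg
[CO3²⁻] = α₂·DIC; α₂ = 0.05833, so [CO3²⁻] = 0.05833 × 5.833 = 0.340 mmol/kg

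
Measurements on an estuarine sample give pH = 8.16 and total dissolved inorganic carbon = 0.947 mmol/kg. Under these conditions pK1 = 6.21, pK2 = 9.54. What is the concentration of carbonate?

α₂ = 1 / (1 + [H⁺]/K2 + [H⁺]²/(K1K2)) = 1 / (1 + 10^+1.38 + 10^-0.57)
   = 1 / (1 + 23.988 + 0.26915) = 1/25.257 = 0.03959
[CO3²⁻] = α₂ × DIC = 0.03959 × 0.947 = 0.0375 mmol/kg

[CO3²⁻] = 0.0375 mmol/kg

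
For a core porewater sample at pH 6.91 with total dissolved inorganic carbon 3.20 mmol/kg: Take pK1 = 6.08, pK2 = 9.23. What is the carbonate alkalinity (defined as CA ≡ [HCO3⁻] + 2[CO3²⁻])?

CA = 2.80 mmol/kg

CA = [HCO3⁻] + 2[CO3²⁻] = (α₁ + 2α₂)·DIC
At pH 6.91: [H⁺]/K1 = 10^-0.83 = 0.14791, K2/[H⁺] = 10^-2.32 = 0.0047863
α₁ = 1/(1 + 0.14791 + 0.0047863) = 1/1.1527 = 0.8675; α₂ = α₁·K2/[H⁺] = 0.004152
α₁ + 2α₂ = 0.8758
CA = 0.8758 × 3.20 = 2.80 mmol/kg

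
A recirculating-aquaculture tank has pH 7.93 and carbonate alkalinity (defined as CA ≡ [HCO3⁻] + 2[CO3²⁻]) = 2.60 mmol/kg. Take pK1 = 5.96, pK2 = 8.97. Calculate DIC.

CA = [HCO3⁻] + 2[CO3²⁻] = (α₁ + 2α₂)·DIC
At pH 7.93: [H⁺]/K1 = 10^-1.97 = 0.010715, K2/[H⁺] = 10^-1.04 = 0.091201
α₁ = 1/(1 + 0.010715 + 0.091201) = 1/1.1019 = 0.9075; α₂ = α₁·K2/[H⁺] = 0.08277
α₁ + 2α₂ = 1.0730
DIC = CA / (α₁ + 2α₂) = 2.60 / 1.0730 = 2.42 mmol/kg

DIC = 2.42 mmol/kg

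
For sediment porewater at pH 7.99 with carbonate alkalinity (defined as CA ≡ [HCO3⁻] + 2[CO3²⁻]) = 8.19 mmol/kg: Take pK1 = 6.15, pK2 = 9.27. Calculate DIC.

CA = [HCO3⁻] + 2[CO3²⁻] = (α₁ + 2α₂)·DIC
At pH 7.99: [H⁺]/K1 = 10^-1.84 = 0.014454, K2/[H⁺] = 10^-1.28 = 0.052481
α₁ = 1/(1 + 0.014454 + 0.052481) = 1/1.0669 = 0.9373; α₂ = α₁·K2/[H⁺] = 0.04919
α₁ + 2α₂ = 1.0356
DIC = CA / (α₁ + 2α₂) = 8.19 / 1.0356 = 7.91 mmol/kg

DIC = 7.91 mmol/kg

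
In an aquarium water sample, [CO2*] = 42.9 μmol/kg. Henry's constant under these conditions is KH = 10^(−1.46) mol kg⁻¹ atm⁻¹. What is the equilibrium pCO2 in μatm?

pCO2 = 1240 μatm

KH = 10^(−1.46) = 3.467×10^-2 mol kg⁻¹ atm⁻¹
pCO2 = [CO2*]/KH = 42.9×10^-6 / 3.467×10^-2 = 1.24×10^-3 atm = 1240 μatm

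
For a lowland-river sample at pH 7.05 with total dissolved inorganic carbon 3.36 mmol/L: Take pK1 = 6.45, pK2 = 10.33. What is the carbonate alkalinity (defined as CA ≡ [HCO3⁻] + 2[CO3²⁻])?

CA = [HCO3⁻] + 2[CO3²⁻] = (α₁ + 2α₂)·DIC
At pH 7.05: [H⁺]/K1 = 10^-0.60 = 0.25119, K2/[H⁺] = 10^-3.28 = 0.00052481
α₁ = 1/(1 + 0.25119 + 0.00052481) = 1/1.2517 = 0.7989; α₂ = α₁·K2/[H⁺] = 0.0004193
α₁ + 2α₂ = 0.7997
CA = 0.7997 × 3.36 = 2.69 mmol/L

CA = 2.69 mmol/L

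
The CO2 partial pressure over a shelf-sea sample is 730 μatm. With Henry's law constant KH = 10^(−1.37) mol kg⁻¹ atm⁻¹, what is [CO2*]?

KH = 10^(−1.37) = 4.266×10^-2 mol kg⁻¹ atm⁻¹
[CO2*] = KH · pCO2 = 4.266×10^-2 × 730×10^-6 atm = 3.11×10^-5 mol/kg

[CO2*] = 31.1 μmol/kg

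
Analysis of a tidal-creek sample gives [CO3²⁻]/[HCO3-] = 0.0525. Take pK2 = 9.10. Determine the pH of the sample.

From K2 = [H⁺][CO3²⁻]/[HCO3-]:  pH = pK2 + log₁₀([CO3²⁻]/[HCO3-])
log₁₀(0.0525) = -1.280
pH = 9.10 + (-1.280) = 7.82

pH = 7.82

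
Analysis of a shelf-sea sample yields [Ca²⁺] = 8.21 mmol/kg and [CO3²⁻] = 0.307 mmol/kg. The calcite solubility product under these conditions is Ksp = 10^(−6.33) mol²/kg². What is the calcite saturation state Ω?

Ksp = 10^(−6.33) = 4.677×10^-7
Ω = [Ca²⁺][CO3²⁻]/Ksp = (8.21×10^-3)(0.307×10^-3) / 4.677×10^-7 = 5.39

Ω = 5.39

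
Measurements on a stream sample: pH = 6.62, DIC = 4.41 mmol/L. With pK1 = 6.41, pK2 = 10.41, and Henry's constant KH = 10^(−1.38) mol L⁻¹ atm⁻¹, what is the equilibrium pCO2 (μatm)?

α₀ = 1 / (1 + K1/[H⁺] + K1K2/[H⁺]²) = 1 / (1 + 10^+0.21 + 10^-3.58)
   = 1 / (1 + 1.6218 + 0.00026303) = 1/2.6221 = 0.3814
[CO2*] = α₀ × DIC = 0.3814 × 4.41 = 1.682 mmol/L
pCO2 = [CO2*]/KH = 1.682×10^-3 / 4.169×10^-2 = 4.03×10^4 μatm

pCO2 = 4.03×10^4 μatm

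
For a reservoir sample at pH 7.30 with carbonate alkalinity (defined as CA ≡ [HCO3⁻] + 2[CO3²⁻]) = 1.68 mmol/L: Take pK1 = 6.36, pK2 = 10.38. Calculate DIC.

CA = [HCO3⁻] + 2[CO3²⁻] = (α₁ + 2α₂)·DIC
At pH 7.30: [H⁺]/K1 = 10^-0.94 = 0.11482, K2/[H⁺] = 10^-3.08 = 0.00083176
α₁ = 1/(1 + 0.11482 + 0.00083176) = 1/1.1156 = 0.8963; α₂ = α₁·K2/[H⁺] = 0.0007455
α₁ + 2α₂ = 0.8978
DIC = CA / (α₁ + 2α₂) = 1.68 / 0.8978 = 1.87 mmol/L

DIC = 1.87 mmol/L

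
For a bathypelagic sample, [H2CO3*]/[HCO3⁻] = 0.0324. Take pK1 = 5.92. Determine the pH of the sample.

pH = 7.41

From K1 = [H⁺][HCO3⁻]/[H2CO3*]:  pH = pK1 − log₁₀([H2CO3*]/[HCO3⁻])
log₁₀(0.0324) = -1.489
pH = 5.92 − (-1.489) = 7.41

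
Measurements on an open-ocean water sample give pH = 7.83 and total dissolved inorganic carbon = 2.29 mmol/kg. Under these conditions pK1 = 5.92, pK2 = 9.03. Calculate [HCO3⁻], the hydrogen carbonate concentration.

α₁ = 1 / (1 + [H⁺]/K1 + K2/[H⁺]) = 1 / (1 + 10^-1.91 + 10^-1.20)
   = 1 / (1 + 0.012303 + 0.063096) = 1/1.0754 = 0.9299
[HCO3⁻] = α₁ × DIC = 0.9299 × 2.29 = 2.13 mmol/kg

[HCO3⁻] = 2.13 mmol/kg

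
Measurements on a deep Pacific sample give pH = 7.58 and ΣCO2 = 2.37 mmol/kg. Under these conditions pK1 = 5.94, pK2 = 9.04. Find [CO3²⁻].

[CO3²⁻] = 0.0777 mmol/kg

α₂ = 1 / (1 + [H⁺]/K2 + [H⁺]²/(K1K2)) = 1 / (1 + 10^+1.46 + 10^-0.18)
   = 1 / (1 + 28.840 + 0.66069) = 1/30.501 = 0.03279
[CO3²⁻] = α₂ × DIC = 0.03279 × 2.37 = 0.0777 mmol/kg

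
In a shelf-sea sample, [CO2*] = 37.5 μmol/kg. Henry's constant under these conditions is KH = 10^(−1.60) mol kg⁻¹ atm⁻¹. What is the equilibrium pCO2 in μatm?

KH = 10^(−1.60) = 2.512×10^-2 mol kg⁻¹ atm⁻¹
pCO2 = [CO2*]/KH = 37.5×10^-6 / 2.512×10^-2 = 1.49×10^-3 atm = 1490 μatm

pCO2 = 1490 μatm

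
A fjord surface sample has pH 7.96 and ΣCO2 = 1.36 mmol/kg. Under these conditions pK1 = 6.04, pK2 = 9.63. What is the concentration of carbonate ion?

[CO3²⁻] = 0.0281 mmol/kg

α₂ = 1 / (1 + [H⁺]/K2 + [H⁺]²/(K1K2)) = 1 / (1 + 10^+1.67 + 10^-0.25)
   = 1 / (1 + 46.774 + 0.56234) = 1/48.336 = 0.02069
[CO3²⁻] = α₂ × DIC = 0.02069 × 1.36 = 0.0281 mmol/kg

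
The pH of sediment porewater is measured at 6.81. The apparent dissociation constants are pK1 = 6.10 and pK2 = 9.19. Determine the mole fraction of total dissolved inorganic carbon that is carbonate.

α₂ = 1 / (1 + [H⁺]/K2 + [H⁺]²/(K1K2)) = 1 / (1 + 10^+2.38 + 10^+1.67)
   = 1 / (1 + 239.88 + 46.774) = 1/287.66 = 0.003476

α₂ = 0.00348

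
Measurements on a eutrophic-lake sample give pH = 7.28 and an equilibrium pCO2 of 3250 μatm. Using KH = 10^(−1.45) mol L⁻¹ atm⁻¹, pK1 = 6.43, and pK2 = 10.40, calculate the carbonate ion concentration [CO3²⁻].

[CO3²⁻] = 0.619 μmol/L

[CO2*] = KH · pCO2 = 10^(−1.45) × 3250×10^-6 = 1.153×10^-4 mol/L
α₀ = 1/(1 + K1/[H⁺] + K1K2/[H⁺]²) = 1/(1 + 10^+0.85 + 10^-2.27) = 0.1237
DIC = [CO2*]/α₀ = 1.153×10^-4 / 0.1237 = 0.9323 mmol/L
[CO3²⁻] = α₂·DIC; α₂ = 0.0006642, so [CO3²⁻] = 0.0006642 × 0.9323 = 0.000619 mmol/L = 0.619 μmol/L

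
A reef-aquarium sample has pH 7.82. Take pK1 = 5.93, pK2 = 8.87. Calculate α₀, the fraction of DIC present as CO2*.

α₀ = 1 / (1 + K1/[H⁺] + K1K2/[H⁺]²) = 1 / (1 + 10^+1.89 + 10^+0.84)
   = 1 / (1 + 77.625 + 6.9183) = 1/85.543 = 0.01169

α₀ = 0.0117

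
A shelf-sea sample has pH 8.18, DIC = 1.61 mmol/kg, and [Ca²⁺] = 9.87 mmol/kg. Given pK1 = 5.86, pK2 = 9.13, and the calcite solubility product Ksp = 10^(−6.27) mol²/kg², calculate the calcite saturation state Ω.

α₂ = 1 / (1 + [H⁺]/K2 + [H⁺]²/(K1K2)) = 1 / (1 + 10^+0.95 + 10^-1.37)
   = 1 / (1 + 8.9125 + 0.042658) = 1/9.9552 = 0.1005
[CO3²⁻] = α₂ × DIC = 0.1005 × 1.61 = 0.1617 mmol/kg
Ksp = 10^(−6.27) = 5.370×10^-7
Ω = [Ca²⁺][CO3²⁻]/Ksp = (9.87×10^-3)(1.617×10^-4) / 5.370×10^-7 = 2.97

Ω = 2.97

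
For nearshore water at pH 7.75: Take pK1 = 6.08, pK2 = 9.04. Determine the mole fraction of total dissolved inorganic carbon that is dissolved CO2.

α₀ = 1 / (1 + K1/[H⁺] + K1K2/[H⁺]²) = 1 / (1 + 10^+1.67 + 10^+0.38)
   = 1 / (1 + 46.774 + 2.3988) = 1/50.172 = 0.01993

α₀ = 0.0199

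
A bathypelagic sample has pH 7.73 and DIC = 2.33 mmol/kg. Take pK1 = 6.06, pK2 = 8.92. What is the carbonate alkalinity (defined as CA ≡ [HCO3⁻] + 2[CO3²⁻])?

CA = 2.42 mmol/kg

CA = [HCO3⁻] + 2[CO3²⁻] = (α₁ + 2α₂)·DIC
At pH 7.73: [H⁺]/K1 = 10^-1.67 = 0.021380, K2/[H⁺] = 10^-1.19 = 0.064565
α₁ = 1/(1 + 0.021380 + 0.064565) = 1/1.0859 = 0.9209; α₂ = α₁·K2/[H⁺] = 0.05946
α₁ + 2α₂ = 1.0398
CA = 1.0398 × 2.33 = 2.42 mmol/kg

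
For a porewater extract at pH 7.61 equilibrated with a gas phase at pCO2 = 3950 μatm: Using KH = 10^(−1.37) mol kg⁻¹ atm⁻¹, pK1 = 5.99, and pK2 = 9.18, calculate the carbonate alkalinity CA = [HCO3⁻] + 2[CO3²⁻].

CA = 7.40 mmol/kg

[CO2*] = KH · pCO2 = 10^(−1.37) × 3950×10^-6 = 1.685×10^-4 mol/kg
α₀ = 1/(1 + K1/[H⁺] + K1K2/[H⁺]²) = 1/(1 + 10^+1.62 + 10^+0.05) = 0.02283
DIC = [CO2*]/α₀ = 1.685×10^-4 / 0.02283 = 7.382 mmol/kg
CA = (α₁ + 2α₂)·DIC = (0.9516 + 2×0.02561) × 7.382 = 7.40 mmol/kg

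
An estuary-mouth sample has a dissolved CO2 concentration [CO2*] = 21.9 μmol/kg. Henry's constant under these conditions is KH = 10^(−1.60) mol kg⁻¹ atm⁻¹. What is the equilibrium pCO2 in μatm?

pCO2 = 872 μatm

KH = 10^(−1.60) = 2.512×10^-2 mol kg⁻¹ atm⁻¹
pCO2 = [CO2*]/KH = 21.9×10^-6 / 2.512×10^-2 = 8.72×10^-4 atm = 872 μatm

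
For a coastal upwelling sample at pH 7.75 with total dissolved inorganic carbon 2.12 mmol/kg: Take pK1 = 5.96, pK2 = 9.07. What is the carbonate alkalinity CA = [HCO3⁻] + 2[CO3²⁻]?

CA = [HCO3⁻] + 2[CO3²⁻] = (α₁ + 2α₂)·DIC
At pH 7.75: [H⁺]/K1 = 10^-1.79 = 0.016218, K2/[H⁺] = 10^-1.32 = 0.047863
α₁ = 1/(1 + 0.016218 + 0.047863) = 1/1.0641 = 0.9398; α₂ = α₁·K2/[H⁺] = 0.04498
α₁ + 2α₂ = 1.0297
CA = 1.0297 × 2.12 = 2.18 mmol/kg

CA = 2.18 mmol/kg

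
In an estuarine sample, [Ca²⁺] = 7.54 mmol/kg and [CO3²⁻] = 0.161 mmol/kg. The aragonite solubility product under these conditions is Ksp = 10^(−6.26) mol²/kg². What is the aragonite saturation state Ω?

Ω = 2.21

Ksp = 10^(−6.26) = 5.495×10^-7
Ω = [Ca²⁺][CO3²⁻]/Ksp = (7.54×10^-3)(0.161×10^-3) / 5.495×10^-7 = 2.21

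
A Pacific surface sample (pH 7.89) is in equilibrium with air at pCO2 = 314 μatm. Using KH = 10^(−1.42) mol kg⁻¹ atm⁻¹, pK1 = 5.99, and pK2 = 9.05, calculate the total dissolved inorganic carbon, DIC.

[CO2*] = KH · pCO2 = 10^(−1.42) × 314×10^-6 = 1.194×10^-5 mol/kg
α₀ = 1/(1 + K1/[H⁺] + K1K2/[H⁺]²) = 1/(1 + 10^+1.90 + 10^+0.74) = 0.01164
DIC = [CO2*]/α₀ = 1.194×10^-5 / 0.01164 = 1.03 mmol/kg

DIC = 1.03 mmol/kg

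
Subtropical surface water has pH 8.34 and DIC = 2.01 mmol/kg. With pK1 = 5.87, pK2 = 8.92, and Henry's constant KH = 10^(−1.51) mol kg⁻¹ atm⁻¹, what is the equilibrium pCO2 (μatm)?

pCO2 = 174 μatm

α₀ = 1 / (1 + K1/[H⁺] + K1K2/[H⁺]²) = 1 / (1 + 10^+2.47 + 10^+1.89)
   = 1 / (1 + 295.12 + 77.625) = 1/373.75 = 0.002676
[CO2*] = α₀ × DIC = 0.002676 × 2.01 = 0.005378 mmol/kg = 5.378 μmol/kg
pCO2 = [CO2*]/KH = 5.378×10^-6 / 3.090×10^-2 = 174 μatm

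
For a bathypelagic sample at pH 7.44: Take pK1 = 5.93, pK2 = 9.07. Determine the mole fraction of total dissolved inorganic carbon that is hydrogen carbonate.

α₁ = 0.948

α₁ = 1 / (1 + [H⁺]/K1 + K2/[H⁺]) = 1 / (1 + 10^-1.51 + 10^-1.63)
   = 1 / (1 + 0.030903 + 0.023442) = 1/1.0543 = 0.9485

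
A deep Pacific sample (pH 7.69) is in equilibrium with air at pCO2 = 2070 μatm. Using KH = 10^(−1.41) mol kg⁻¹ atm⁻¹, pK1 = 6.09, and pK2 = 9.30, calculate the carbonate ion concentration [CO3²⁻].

[CO2*] = KH · pCO2 = 10^(−1.41) × 2070×10^-6 = 8.053×10^-5 mol/kg
α₀ = 1/(1 + K1/[H⁺] + K1K2/[H⁺]²) = 1/(1 + 10^+1.60 + 10^-0.01) = 0.02393
DIC = [CO2*]/α₀ = 8.053×10^-5 / 0.02393 = 3.365 mmol/kg
[CO3²⁻] = α₂·DIC; α₂ = 0.02339, so [CO3²⁻] = 0.02339 × 3.365 = 0.0787 mmol/kg

[CO3²⁻] = 0.0787 mmol/kg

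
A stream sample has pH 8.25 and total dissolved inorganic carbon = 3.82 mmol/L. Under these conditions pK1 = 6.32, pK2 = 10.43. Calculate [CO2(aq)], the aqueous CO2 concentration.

[CO2*] = 0.0441 mmol/L

α₀ = 1 / (1 + K1/[H⁺] + K1K2/[H⁺]²) = 1 / (1 + 10^+1.93 + 10^-0.25)
   = 1 / (1 + 85.114 + 0.56234) = 1/86.676 = 0.01154
[CO2*] = α₀ × DIC = 0.01154 × 3.82 = 0.0441 mmol/L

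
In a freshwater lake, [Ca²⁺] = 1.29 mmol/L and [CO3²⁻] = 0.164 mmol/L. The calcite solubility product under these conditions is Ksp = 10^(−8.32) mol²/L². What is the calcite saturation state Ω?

Ksp = 10^(−8.32) = 4.786×10^-9
Ω = [Ca²⁺][CO3²⁻]/Ksp = (1.29×10^-3)(0.164×10^-3) / 4.786×10^-9 = 44.2

Ω = 44.2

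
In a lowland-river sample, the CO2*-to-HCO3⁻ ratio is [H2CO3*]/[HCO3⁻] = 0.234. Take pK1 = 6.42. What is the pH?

From K1 = [H⁺][HCO3⁻]/[H2CO3*]:  pH = pK1 − log₁₀([H2CO3*]/[HCO3⁻])
log₁₀(0.234) = -0.631
pH = 6.42 − (-0.631) = 7.05

pH = 7.05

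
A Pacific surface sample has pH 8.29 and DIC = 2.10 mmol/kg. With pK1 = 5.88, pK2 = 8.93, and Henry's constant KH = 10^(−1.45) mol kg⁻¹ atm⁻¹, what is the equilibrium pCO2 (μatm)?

α₀ = 1 / (1 + K1/[H⁺] + K1K2/[H⁺]²) = 1 / (1 + 10^+2.41 + 10^+1.77)
   = 1 / (1 + 257.04 + 58.884) = 1/316.92 = 0.003155
[CO2*] = α₀ × DIC = 0.003155 × 2.10 = 0.006626 mmol/kg = 6.626 μmol/kg
pCO2 = [CO2*]/KH = 6.626×10^-6 / 3.548×10^-2 = 187 μatm

pCO2 = 187 μatm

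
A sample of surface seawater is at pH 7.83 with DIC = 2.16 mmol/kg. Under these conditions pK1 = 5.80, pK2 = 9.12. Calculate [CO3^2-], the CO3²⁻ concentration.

[CO3²⁻] = 0.104 mmol/kg

α₂ = 1 / (1 + [H⁺]/K2 + [H⁺]²/(K1K2)) = 1 / (1 + 10^+1.29 + 10^-0.74)
   = 1 / (1 + 19.498 + 0.18197) = 1/20.680 = 0.04835
[CO3²⁻] = α₂ × DIC = 0.04835 × 2.16 = 0.104 mmol/kg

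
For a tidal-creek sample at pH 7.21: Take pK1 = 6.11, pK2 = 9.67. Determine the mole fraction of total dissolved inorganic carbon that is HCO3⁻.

α₁ = 0.923

α₁ = 1 / (1 + [H⁺]/K1 + K2/[H⁺]) = 1 / (1 + 10^-1.10 + 10^-2.46)
   = 1 / (1 + 0.079433 + 0.0034674) = 1/1.0829 = 0.9234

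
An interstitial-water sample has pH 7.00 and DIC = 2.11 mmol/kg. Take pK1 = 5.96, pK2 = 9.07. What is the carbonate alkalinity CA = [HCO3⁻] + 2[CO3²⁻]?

CA = [HCO3⁻] + 2[CO3²⁻] = (α₁ + 2α₂)·DIC
At pH 7.00: [H⁺]/K1 = 10^-1.04 = 0.091201, K2/[H⁺] = 10^-2.07 = 0.0085114
α₁ = 1/(1 + 0.091201 + 0.0085114) = 1/1.0997 = 0.9093; α₂ = α₁·K2/[H⁺] = 0.007740
α₁ + 2α₂ = 0.9248
CA = 0.9248 × 2.11 = 1.95 mmol/kg

CA = 1.95 mmol/kg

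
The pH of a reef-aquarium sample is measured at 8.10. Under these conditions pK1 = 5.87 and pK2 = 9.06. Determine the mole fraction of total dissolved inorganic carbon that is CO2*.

α₀ = 0.00528

α₀ = 1 / (1 + K1/[H⁺] + K1K2/[H⁺]²) = 1 / (1 + 10^+2.23 + 10^+1.27)
   = 1 / (1 + 169.82 + 18.621) = 1/189.45 = 0.005279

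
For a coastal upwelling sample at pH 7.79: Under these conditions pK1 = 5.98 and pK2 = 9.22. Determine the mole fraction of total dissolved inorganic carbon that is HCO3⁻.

α₁ = 1 / (1 + [H⁺]/K1 + K2/[H⁺]) = 1 / (1 + 10^-1.81 + 10^-1.43)
   = 1 / (1 + 0.015488 + 0.037154) = 1/1.0526 = 0.9500

α₁ = 0.950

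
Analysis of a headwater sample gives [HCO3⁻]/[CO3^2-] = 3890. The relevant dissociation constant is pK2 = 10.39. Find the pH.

From K2 = [H⁺][CO3^2-]/[HCO3⁻]:  pH = pK2 − log₁₀([HCO3⁻]/[CO3^2-])
log₁₀(3890) = +3.590
pH = 10.39 − (+3.590) = 6.80

pH = 6.80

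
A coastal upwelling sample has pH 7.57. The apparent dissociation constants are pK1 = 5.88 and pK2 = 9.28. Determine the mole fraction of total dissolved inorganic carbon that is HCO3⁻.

α₁ = 0.962

α₁ = 1 / (1 + [H⁺]/K1 + K2/[H⁺]) = 1 / (1 + 10^-1.69 + 10^-1.71)
   = 1 / (1 + 0.020417 + 0.019498) = 1/1.0399 = 0.9616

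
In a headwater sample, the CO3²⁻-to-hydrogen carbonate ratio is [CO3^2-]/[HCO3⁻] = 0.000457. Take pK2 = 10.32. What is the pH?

From K2 = [H⁺][CO3^2-]/[HCO3⁻]:  pH = pK2 + log₁₀([CO3^2-]/[HCO3⁻])
log₁₀(0.000457) = -3.340
pH = 10.32 + (-3.340) = 6.98

pH = 6.98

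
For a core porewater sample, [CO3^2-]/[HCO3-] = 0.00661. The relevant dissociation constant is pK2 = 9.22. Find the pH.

pH = 7.04

From K2 = [H⁺][CO3^2-]/[HCO3-]:  pH = pK2 + log₁₀([CO3^2-]/[HCO3-])
log₁₀(0.00661) = -2.180
pH = 9.22 + (-2.180) = 7.04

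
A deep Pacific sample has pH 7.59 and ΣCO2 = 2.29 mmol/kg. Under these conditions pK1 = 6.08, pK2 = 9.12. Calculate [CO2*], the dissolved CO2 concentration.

[CO2*] = 0.0667 mmol/kg

α₀ = 1 / (1 + K1/[H⁺] + K1K2/[H⁺]²) = 1 / (1 + 10^+1.51 + 10^-0.02)
   = 1 / (1 + 32.359 + 0.95499) = 1/34.314 = 0.02914
[CO2*] = α₀ × DIC = 0.02914 × 2.29 = 0.0667 mmol/kg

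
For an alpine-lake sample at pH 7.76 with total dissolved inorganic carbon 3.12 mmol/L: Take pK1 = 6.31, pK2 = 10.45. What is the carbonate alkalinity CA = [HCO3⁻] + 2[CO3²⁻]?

CA = 3.02 mmol/L

CA = [HCO3⁻] + 2[CO3²⁻] = (α₁ + 2α₂)·DIC
At pH 7.76: [H⁺]/K1 = 10^-1.45 = 0.035481, K2/[H⁺] = 10^-2.69 = 0.0020417
α₁ = 1/(1 + 0.035481 + 0.0020417) = 1/1.0375 = 0.9638; α₂ = α₁·K2/[H⁺] = 0.001968
α₁ + 2α₂ = 0.9678
CA = 0.9678 × 3.12 = 3.02 mmol/L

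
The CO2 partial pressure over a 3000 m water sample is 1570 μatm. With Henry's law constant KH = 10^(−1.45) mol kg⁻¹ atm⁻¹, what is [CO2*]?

KH = 10^(−1.45) = 3.548×10^-2 mol kg⁻¹ atm⁻¹
[CO2*] = KH · pCO2 = 3.548×10^-2 × 1570×10^-6 atm = 5.57×10^-5 mol/kg

[CO2*] = 55.7 μmol/kg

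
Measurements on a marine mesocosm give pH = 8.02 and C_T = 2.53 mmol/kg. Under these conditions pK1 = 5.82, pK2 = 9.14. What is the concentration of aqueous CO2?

[CO2*] = 14.8 μmol/kg

α₀ = 1 / (1 + K1/[H⁺] + K1K2/[H⁺]²) = 1 / (1 + 10^+2.20 + 10^+1.08)
   = 1 / (1 + 158.49 + 12.023) = 1/171.51 = 0.005830
[CO2*] = α₀ × DIC = 0.005830 × 2.53 = 0.0148 mmol/kg = 14.8 μmol/kg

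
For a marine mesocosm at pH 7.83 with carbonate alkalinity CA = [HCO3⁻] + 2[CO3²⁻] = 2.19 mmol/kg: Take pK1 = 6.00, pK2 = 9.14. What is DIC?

CA = [HCO3⁻] + 2[CO3²⁻] = (α₁ + 2α₂)·DIC
At pH 7.83: [H⁺]/K1 = 10^-1.83 = 0.014791, K2/[H⁺] = 10^-1.31 = 0.048978
α₁ = 1/(1 + 0.014791 + 0.048978) = 1/1.0638 = 0.9401; α₂ = α₁·K2/[H⁺] = 0.04604
α₁ + 2α₂ = 1.0321
DIC = CA / (α₁ + 2α₂) = 2.19 / 1.0321 = 2.12 mmol/kg

DIC = 2.12 mmol/kg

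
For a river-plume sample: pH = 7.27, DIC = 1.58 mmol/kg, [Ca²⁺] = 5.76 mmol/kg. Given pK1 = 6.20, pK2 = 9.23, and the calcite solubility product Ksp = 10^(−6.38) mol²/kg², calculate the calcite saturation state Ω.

α₂ = 1 / (1 + [H⁺]/K2 + [H⁺]²/(K1K2)) = 1 / (1 + 10^+1.96 + 10^+0.89)
   = 1 / (1 + 91.201 + 7.7625) = 1/99.964 = 0.01000
[CO3²⁻] = α₂ × DIC = 0.01000 × 1.58 = 0.01581 mmol/kg = 15.81 μmol/kg
Ksp = 10^(−6.38) = 4.169×10^-7
Ω = [Ca²⁺][CO3²⁻]/Ksp = (5.76×10^-3)(1.581×10^-5) / 4.169×10^-7 = 0.218

Ω = 0.218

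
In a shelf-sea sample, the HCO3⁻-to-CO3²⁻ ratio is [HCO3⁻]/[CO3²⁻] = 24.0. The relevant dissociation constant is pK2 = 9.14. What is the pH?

pH = 7.76

From K2 = [H⁺][CO3²⁻]/[HCO3⁻]:  pH = pK2 − log₁₀([HCO3⁻]/[CO3²⁻])
log₁₀(24.0) = +1.380
pH = 9.14 − (+1.380) = 7.76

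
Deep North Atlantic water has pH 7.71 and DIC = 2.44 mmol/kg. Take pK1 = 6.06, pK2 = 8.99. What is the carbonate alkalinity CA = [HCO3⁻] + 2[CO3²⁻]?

CA = 2.51 mmol/kg

CA = [HCO3⁻] + 2[CO3²⁻] = (α₁ + 2α₂)·DIC
At pH 7.71: [H⁺]/K1 = 10^-1.65 = 0.022387, K2/[H⁺] = 10^-1.28 = 0.052481
α₁ = 1/(1 + 0.022387 + 0.052481) = 1/1.0749 = 0.9303; α₂ = α₁·K2/[H⁺] = 0.04883
α₁ + 2α₂ = 1.0280
CA = 1.0280 × 2.44 = 2.51 mmol/kg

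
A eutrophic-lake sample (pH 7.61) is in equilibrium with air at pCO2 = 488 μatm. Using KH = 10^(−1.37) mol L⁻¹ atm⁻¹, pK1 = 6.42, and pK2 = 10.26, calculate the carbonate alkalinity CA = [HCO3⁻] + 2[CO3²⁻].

CA = 0.324 mmol/L

[CO2*] = KH · pCO2 = 10^(−1.37) × 488×10^-6 = 2.082×10^-5 mol/L
α₀ = 1/(1 + K1/[H⁺] + K1K2/[H⁺]²) = 1/(1 + 10^+1.19 + 10^-1.46) = 0.06052
DIC = [CO2*]/α₀ = 2.082×10^-5 / 0.06052 = 0.3440 mmol/L
CA = (α₁ + 2α₂)·DIC = (0.9374 + 2×0.002099) × 0.3440 = 0.324 mmol/L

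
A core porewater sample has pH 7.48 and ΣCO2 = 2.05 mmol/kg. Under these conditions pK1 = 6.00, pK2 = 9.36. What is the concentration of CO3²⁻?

[CO3²⁻] = 0.0258 mmol/kg

α₂ = 1 / (1 + [H⁺]/K2 + [H⁺]²/(K1K2)) = 1 / (1 + 10^+1.88 + 10^+0.40)
   = 1 / (1 + 75.858 + 2.5119) = 1/79.370 = 0.01260
[CO3²⁻] = α₂ × DIC = 0.01260 × 2.05 = 0.0258 mmol/kg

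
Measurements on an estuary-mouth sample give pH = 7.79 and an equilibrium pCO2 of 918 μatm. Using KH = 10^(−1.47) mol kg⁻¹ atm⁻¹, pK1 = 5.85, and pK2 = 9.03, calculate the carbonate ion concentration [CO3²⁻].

[CO3²⁻] = 0.156 mmol/kg

[CO2*] = KH · pCO2 = 10^(−1.47) × 918×10^-6 = 3.111×10^-5 mol/kg
α₀ = 1/(1 + K1/[H⁺] + K1K2/[H⁺]²) = 1/(1 + 10^+1.94 + 10^+0.70) = 0.01074
DIC = [CO2*]/α₀ = 3.111×10^-5 / 0.01074 = 2.896 mmol/kg
[CO3²⁻] = α₂·DIC; α₂ = 0.05383, so [CO3²⁻] = 0.05383 × 2.896 = 0.156 mmol/kg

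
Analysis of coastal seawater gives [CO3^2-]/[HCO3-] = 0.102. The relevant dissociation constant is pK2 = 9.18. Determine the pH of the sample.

pH = 8.19

From K2 = [H⁺][CO3^2-]/[HCO3-]:  pH = pK2 + log₁₀([CO3^2-]/[HCO3-])
log₁₀(0.102) = -0.991
pH = 9.18 + (-0.991) = 8.19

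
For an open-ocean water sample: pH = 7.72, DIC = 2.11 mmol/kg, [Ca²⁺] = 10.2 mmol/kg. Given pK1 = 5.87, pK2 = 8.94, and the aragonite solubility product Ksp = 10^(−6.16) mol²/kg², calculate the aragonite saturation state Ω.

Ω = 1.74

α₂ = 1 / (1 + [H⁺]/K2 + [H⁺]²/(K1K2)) = 1 / (1 + 10^+1.22 + 10^-0.63)
   = 1 / (1 + 16.596 + 0.23442) = 1/17.830 = 0.05608
[CO3²⁻] = α₂ × DIC = 0.05608 × 2.11 = 0.1183 mmol/kg
Ksp = 10^(−6.16) = 6.918×10^-7
Ω = [Ca²⁺][CO3²⁻]/Ksp = (10.2×10^-3)(1.183×10^-4) / 6.918×10^-7 = 1.74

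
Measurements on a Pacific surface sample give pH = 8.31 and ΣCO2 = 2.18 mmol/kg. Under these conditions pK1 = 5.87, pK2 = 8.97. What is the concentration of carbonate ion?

α₂ = 1 / (1 + [H⁺]/K2 + [H⁺]²/(K1K2)) = 1 / (1 + 10^+0.66 + 10^-1.78)
   = 1 / (1 + 4.5709 + 0.016596) = 1/5.5875 = 0.1790
[CO3²⁻] = α₂ × DIC = 0.1790 × 2.18 = 0.390 mmol/kg

[CO3²⁻] = 0.390 mmol/kg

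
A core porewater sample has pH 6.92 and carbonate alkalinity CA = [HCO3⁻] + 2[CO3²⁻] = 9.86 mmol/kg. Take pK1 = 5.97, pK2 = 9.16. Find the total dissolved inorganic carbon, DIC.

DIC = 10.9 mmol/kg

CA = [HCO3⁻] + 2[CO3²⁻] = (α₁ + 2α₂)·DIC
At pH 6.92: [H⁺]/K1 = 10^-0.95 = 0.11220, K2/[H⁺] = 10^-2.24 = 0.0057544
α₁ = 1/(1 + 0.11220 + 0.0057544) = 1/1.1180 = 0.8945; α₂ = α₁·K2/[H⁺] = 0.005147
α₁ + 2α₂ = 0.9048
DIC = CA / (α₁ + 2α₂) = 9.86 / 0.9048 = 10.9 mmol/kg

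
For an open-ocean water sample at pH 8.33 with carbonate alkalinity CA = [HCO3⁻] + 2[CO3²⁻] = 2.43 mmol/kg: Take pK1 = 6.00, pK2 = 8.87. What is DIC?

CA = [HCO3⁻] + 2[CO3²⁻] = (α₁ + 2α₂)·DIC
At pH 8.33: [H⁺]/K1 = 10^-2.33 = 0.0046774, K2/[H⁺] = 10^-0.54 = 0.28840
α₁ = 1/(1 + 0.0046774 + 0.28840) = 1/1.2931 = 0.7733; α₂ = α₁·K2/[H⁺] = 0.2230
α₁ + 2α₂ = 1.2194
DIC = CA / (α₁ + 2α₂) = 2.43 / 1.2194 = 1.99 mmol/kg

DIC = 1.99 mmol/kg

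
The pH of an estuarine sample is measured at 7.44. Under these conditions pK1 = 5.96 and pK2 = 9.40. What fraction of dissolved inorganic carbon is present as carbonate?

α₂ = 0.0105

α₂ = 1 / (1 + [H⁺]/K2 + [H⁺]²/(K1K2)) = 1 / (1 + 10^+1.96 + 10^+0.48)
   = 1 / (1 + 91.201 + 3.0200) = 1/95.221 = 0.01050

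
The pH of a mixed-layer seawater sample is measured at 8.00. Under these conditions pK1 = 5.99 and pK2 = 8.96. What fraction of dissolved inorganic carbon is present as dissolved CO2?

α₀ = 0.00873

α₀ = 1 / (1 + K1/[H⁺] + K1K2/[H⁺]²) = 1 / (1 + 10^+2.01 + 10^+1.05)
   = 1 / (1 + 102.33 + 11.220) = 1/114.55 = 0.008730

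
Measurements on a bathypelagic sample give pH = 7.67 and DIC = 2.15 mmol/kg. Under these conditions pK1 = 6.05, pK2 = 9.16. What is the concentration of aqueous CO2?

α₀ = 1 / (1 + K1/[H⁺] + K1K2/[H⁺]²) = 1 / (1 + 10^+1.62 + 10^+0.13)
   = 1 / (1 + 41.687 + 1.3490) = 1/44.036 = 0.02271
[CO2*] = α₀ × DIC = 0.02271 × 2.15 = 0.0488 mmol/kg

[CO2*] = 0.0488 mmol/kg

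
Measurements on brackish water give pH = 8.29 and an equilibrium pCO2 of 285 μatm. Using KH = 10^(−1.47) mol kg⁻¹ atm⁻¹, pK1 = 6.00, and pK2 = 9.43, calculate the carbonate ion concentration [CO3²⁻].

[CO2*] = KH · pCO2 = 10^(−1.47) × 285×10^-6 = 9.657×10^-6 mol/kg
α₀ = 1/(1 + K1/[H⁺] + K1K2/[H⁺]²) = 1/(1 + 10^+2.29 + 10^+1.15) = 0.004759
DIC = [CO2*]/α₀ = 9.657×10^-6 / 0.004759 = 2.029 mmol/kg
[CO3²⁻] = α₂·DIC; α₂ = 0.06723, so [CO3²⁻] = 0.06723 × 2.029 = 0.136 mmol/kg

[CO3²⁻] = 0.136 mmol/kg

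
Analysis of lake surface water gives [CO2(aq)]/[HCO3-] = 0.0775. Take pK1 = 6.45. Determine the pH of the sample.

pH = 7.56

From K1 = [H⁺][HCO3-]/[CO2(aq)]:  pH = pK1 − log₁₀([CO2(aq)]/[HCO3-])
log₁₀(0.0775) = -1.111
pH = 6.45 − (-1.111) = 7.56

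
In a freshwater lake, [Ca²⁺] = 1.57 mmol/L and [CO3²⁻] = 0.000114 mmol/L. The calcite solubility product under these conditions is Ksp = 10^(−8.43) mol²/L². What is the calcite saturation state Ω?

Ksp = 10^(−8.43) = 3.715×10^-9
Ω = [Ca²⁺][CO3²⁻]/Ksp = (1.57×10^-3)(0.000114×10^-3) / 3.715×10^-9 = 0.0482

Ω = 0.0482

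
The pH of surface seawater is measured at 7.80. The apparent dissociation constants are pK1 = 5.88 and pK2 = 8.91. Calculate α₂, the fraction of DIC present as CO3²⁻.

α₂ = 1 / (1 + [H⁺]/K2 + [H⁺]²/(K1K2)) = 1 / (1 + 10^+1.11 + 10^-0.81)
   = 1 / (1 + 12.882 + 0.15488) = 1/14.037 = 0.07124

α₂ = 0.0712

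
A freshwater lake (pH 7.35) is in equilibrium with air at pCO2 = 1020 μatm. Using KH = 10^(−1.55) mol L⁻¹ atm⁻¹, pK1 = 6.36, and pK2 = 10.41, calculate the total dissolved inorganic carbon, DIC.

DIC = 0.310 mmol/L

[CO2*] = KH · pCO2 = 10^(−1.55) × 1020×10^-6 = 2.875×10^-5 mol/L
α₀ = 1/(1 + K1/[H⁺] + K1K2/[H⁺]²) = 1/(1 + 10^+0.99 + 10^-2.07) = 0.09276
DIC = [CO2*]/α₀ = 2.875×10^-5 / 0.09276 = 0.310 mmol/L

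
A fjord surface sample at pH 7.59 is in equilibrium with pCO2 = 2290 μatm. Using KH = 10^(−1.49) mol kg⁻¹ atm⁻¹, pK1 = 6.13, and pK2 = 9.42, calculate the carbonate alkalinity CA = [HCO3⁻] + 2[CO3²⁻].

CA = 2.20 mmol/kg

[CO2*] = KH · pCO2 = 10^(−1.49) × 2290×10^-6 = 7.410×10^-5 mol/kg
α₀ = 1/(1 + K1/[H⁺] + K1K2/[H⁺]²) = 1/(1 + 10^+1.46 + 10^-0.37) = 0.03304
DIC = [CO2*]/α₀ = 7.410×10^-5 / 0.03304 = 2.243 mmol/kg
CA = (α₁ + 2α₂)·DIC = (0.9529 + 2×0.01409) × 2.243 = 2.20 mmol/kg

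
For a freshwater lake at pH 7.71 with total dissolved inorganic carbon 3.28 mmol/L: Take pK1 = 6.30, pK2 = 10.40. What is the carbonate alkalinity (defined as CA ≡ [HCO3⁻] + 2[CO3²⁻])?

CA = [HCO3⁻] + 2[CO3²⁻] = (α₁ + 2α₂)·DIC
At pH 7.71: [H⁺]/K1 = 10^-1.41 = 0.038905, K2/[H⁺] = 10^-2.69 = 0.0020417
α₁ = 1/(1 + 0.038905 + 0.0020417) = 1/1.0409 = 0.9607; α₂ = α₁·K2/[H⁺] = 0.001961
α₁ + 2α₂ = 0.9646
CA = 0.9646 × 3.28 = 3.16 mmol/L

CA = 3.16 mmol/L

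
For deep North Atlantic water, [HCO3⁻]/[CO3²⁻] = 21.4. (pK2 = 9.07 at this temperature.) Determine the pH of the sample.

pH = 7.74

From K2 = [H⁺][CO3²⁻]/[HCO3⁻]:  pH = pK2 − log₁₀([HCO3⁻]/[CO3²⁻])
log₁₀(21.4) = +1.330
pH = 9.07 − (+1.330) = 7.74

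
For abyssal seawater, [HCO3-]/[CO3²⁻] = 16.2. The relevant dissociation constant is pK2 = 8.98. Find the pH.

From K2 = [H⁺][CO3²⁻]/[HCO3-]:  pH = pK2 − log₁₀([HCO3-]/[CO3²⁻])
log₁₀(16.2) = +1.210
pH = 8.98 − (+1.210) = 7.77

pH = 7.77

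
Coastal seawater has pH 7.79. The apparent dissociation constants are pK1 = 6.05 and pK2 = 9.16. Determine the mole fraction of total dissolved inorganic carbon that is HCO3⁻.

α₁ = 1 / (1 + [H⁺]/K1 + K2/[H⁺]) = 1 / (1 + 10^-1.74 + 10^-1.37)
   = 1 / (1 + 0.018197 + 0.042658) = 1/1.0609 = 0.9426

α₁ = 0.943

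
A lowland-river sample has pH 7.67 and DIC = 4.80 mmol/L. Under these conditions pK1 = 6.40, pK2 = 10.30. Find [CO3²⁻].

α₂ = 1 / (1 + [H⁺]/K2 + [H⁺]²/(K1K2)) = 1 / (1 + 10^+2.63 + 10^+1.36)
   = 1 / (1 + 426.58 + 22.909) = 1/450.49 = 0.002220
[CO3²⁻] = α₂ × DIC = 0.002220 × 4.80 = 0.0107 mmol/L = 10.7 μmol/L

[CO3²⁻] = 10.7 μmol/L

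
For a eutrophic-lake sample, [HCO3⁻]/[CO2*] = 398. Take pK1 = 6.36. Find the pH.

pH = 8.96

From K1 = [H⁺][HCO3⁻]/[CO2*]:  pH = pK1 + log₁₀([HCO3⁻]/[CO2*])
log₁₀(398) = +2.600
pH = 6.36 + (+2.600) = 8.96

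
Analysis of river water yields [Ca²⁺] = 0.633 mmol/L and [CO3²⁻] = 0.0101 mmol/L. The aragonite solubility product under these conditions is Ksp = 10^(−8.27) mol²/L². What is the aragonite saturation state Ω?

Ksp = 10^(−8.27) = 5.370×10^-9
Ω = [Ca²⁺][CO3²⁻]/Ksp = (0.633×10^-3)(0.0101×10^-3) / 5.370×10^-9 = 1.19

Ω = 1.19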